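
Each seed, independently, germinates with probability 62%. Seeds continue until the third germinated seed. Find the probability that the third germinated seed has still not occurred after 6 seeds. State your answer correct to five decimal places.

Needing more than 6 seeds ⇔ fewer than 3 successes in the first 6. With X ~ Binomial(6, 0.62), P(Y > 6) = P(X ≤ 2).
  k=0: C(6,0)·0.62^0·0.38^6 = 0.0030109
  k=1: C(6,1)·0.62^1·0.38^5 = 0.0294755
  k=2: C(6,2)·0.62^2·0.38^4 = 0.1202289
P(X ≤ 2) = 0.1527154

0.15272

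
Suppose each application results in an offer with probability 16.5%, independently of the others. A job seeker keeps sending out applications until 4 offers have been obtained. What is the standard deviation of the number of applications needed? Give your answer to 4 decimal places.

Y = total applications until the fourth success; negative binomial with r=4, p=0.165.
SD(Y) = √[r(1−p)/p²] = √(122.681359) = 11.076162

11.0762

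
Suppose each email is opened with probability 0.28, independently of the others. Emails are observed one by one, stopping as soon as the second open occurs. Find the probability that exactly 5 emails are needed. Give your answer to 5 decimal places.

0.11705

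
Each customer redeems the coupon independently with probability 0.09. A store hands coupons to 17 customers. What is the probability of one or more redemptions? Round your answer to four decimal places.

0.7988

P(at least one) = 1 − P(none) = 1 − (1 − 0.09)^17
= 1 − 0.201235 = 0.798765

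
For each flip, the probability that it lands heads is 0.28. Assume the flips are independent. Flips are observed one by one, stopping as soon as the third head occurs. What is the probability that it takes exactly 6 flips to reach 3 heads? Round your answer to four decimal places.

0.0819

Y = trial on which the third success occurs; negative binomial, r=3, p=0.28.
P(Y=6) = C(5,2) · p^3 · (1−p)^3
= 10 · 0.021952 · 0.37325 = 0.081935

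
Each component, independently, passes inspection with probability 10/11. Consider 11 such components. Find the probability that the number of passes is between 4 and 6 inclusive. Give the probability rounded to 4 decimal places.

0.0018

X ~ Binomial(11, 0.909091); P(4 ≤ X ≤ 6) = Σ C(11,k) p^k (1−p)^(11−k) over k:
  k=4: C(11,4)·0.909091^4·0.090909^7 = 0.000012
  k=5: C(11,5)·0.909091^5·0.090909^6 = 0.000162
  k=6: C(11,6)·0.909091^6·0.090909^5 = 0.001619
Total = 0.001793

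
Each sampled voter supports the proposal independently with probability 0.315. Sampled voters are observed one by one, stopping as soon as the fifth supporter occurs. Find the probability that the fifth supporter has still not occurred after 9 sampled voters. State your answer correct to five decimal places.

0.88176

Needing more than 9 sampled voters ⇔ fewer than 5 successes in the first 9. With X ~ Binomial(9, 0.315), P(Y > 9) = P(X ≤ 4).
  k=0: C(9,0)·0.315^0·0.685^9 = 0.0332059
  k=1: C(9,1)·0.315^1·0.685^8 = 0.1374288
  k=2: C(9,2)·0.315^2·0.685^7 = 0.2527887
  k=3: C(9,3)·0.315^3·0.685^6 = 0.2712404
  k=4: C(9,4)·0.315^4·0.685^5 = 0.1870965
P(X ≤ 4) = 0.8817602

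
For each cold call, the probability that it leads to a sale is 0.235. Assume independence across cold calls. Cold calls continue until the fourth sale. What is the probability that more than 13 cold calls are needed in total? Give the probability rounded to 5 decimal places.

0.63446

Needing more than 13 cold calls ⇔ fewer than 4 successes in the first 13. With X ~ Binomial(13, 0.235), P(Y > 13) = P(X ≤ 3).
  k=0: C(13,0)·0.235^0·0.765^13 = 0.0307326
  k=1: C(13,1)·0.235^1·0.765^12 = 0.1227294
  k=2: C(13,2)·0.235^2·0.765^11 = 0.2262070
  k=3: C(13,3)·0.235^3·0.765^10 = 0.2547909
P(X ≤ 3) = 0.6344599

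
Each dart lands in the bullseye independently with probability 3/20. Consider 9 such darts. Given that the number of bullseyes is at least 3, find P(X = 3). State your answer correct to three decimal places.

0.759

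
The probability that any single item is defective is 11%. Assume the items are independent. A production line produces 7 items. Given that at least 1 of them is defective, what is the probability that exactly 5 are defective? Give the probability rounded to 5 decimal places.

X ~ Binomial(7, 0.11). Want P(X=5 | X≥1) = P(X=5) / P(X≥1).
P(X=5) = C(7,5)·0.11^5·0.89^2 = 0.0002679
P(X≥1) = 1 − 0.4423133 = 0.5576867
Ratio = 0.0002679 / 0.5576867 = 0.0004804

0.00048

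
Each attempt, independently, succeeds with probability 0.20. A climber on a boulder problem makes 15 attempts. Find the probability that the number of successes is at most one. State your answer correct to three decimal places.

0.167

X ~ Binomial(15, 0.20); P(X ≤ 1) = Σ C(15,k) p^k (1−p)^(15−k) over k:
  k=0: C(15,0)·0.20^0·0.80^15 = 0.03518
  k=1: C(15,1)·0.20^1·0.80^14 = 0.13194
Total = 0.16713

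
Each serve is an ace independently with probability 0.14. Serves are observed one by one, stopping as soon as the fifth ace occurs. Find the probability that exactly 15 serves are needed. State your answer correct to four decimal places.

Y = trial on which the fifth success occurs; negative binomial, r=5, p=0.14.
P(Y=15) = C(14,4) · p^5 · (1−p)^10
= 1001 · 5.3782e-05 · 0.2213 = 0.011914

0.0119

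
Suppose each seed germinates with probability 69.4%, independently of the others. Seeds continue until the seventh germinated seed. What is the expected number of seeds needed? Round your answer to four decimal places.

10.0865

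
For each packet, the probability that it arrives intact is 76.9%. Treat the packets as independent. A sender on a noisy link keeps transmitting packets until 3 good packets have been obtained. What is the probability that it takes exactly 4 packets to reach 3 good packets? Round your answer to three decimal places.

0.315

Y = trial on which the third success occurs; negative binomial, r=3, p=0.769.
P(Y=4) = C(3,2) · p^3 · (1−p)^1
= 3 · 0.45476 · 0.231 = 0.31515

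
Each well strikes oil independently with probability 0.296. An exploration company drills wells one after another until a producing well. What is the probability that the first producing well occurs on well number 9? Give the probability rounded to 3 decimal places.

Geometric (trials to first success), p = 0.296.
P(Y = 9) = (1−p)^8 · p = 0.060337 · 0.296 = 0.01786

0.018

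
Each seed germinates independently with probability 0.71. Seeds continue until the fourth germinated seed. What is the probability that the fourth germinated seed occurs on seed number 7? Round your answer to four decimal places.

Y = trial on which the fourth success occurs; negative binomial, r=4, p=0.71.
P(Y=7) = C(6,3) · p^4 · (1−p)^3
= 20 · 0.25412 · 0.024389 = 0.123953

0.1240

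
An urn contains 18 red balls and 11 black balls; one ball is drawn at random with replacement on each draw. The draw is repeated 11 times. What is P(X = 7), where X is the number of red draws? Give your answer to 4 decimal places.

0.2424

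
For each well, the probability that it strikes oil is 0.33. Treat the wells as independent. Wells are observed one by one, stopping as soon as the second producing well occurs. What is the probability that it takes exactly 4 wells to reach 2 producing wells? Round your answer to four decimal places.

Y = trial on which the second success occurs; negative binomial, r=2, p=0.33.
P(Y=4) = C(3,1) · p^2 · (1−p)^2
= 3 · 0.1089 · 0.4489 = 0.146656

0.1467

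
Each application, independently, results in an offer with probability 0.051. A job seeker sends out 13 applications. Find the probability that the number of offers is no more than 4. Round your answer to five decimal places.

0.99969

X ~ Binomial(13, 0.051); P(X ≤ 4) = Σ C(13,k) p^k (1−p)^(13−k) over k:
  k=0: C(13,0)·0.051^0·0.949^13 = 0.5063616
  k=1: C(13,1)·0.051^1·0.949^12 = 0.3537595
  k=2: C(13,2)·0.051^2·0.949^11 = 0.1140679
  k=3: C(13,3)·0.051^3·0.949^10 = 0.0224770
  k=4: C(13,4)·0.051^4·0.949^9 = 0.0030198
Total = 0.9996858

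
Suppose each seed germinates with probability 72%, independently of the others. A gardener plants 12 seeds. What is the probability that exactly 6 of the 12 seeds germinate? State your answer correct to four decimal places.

X ~ Binomial(n=12, p=0.72).
P(X=6) = C(12,6) · p^6 · (1−p)^6
= 924 · 0.13931 · 0.00048189 = 0.062032

0.0620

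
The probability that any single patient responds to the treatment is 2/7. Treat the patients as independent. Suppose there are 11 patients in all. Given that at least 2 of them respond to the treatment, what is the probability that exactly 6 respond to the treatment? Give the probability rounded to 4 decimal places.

X ~ Binomial(11, 0.285714). Want P(X=6 | X≥2) = P(X=6) / P(X≥2).
P(X=6) = C(11,6)·0.285714^6·0.714286^5 = 0.046730
P(X≥2) = 1 − 0.024694 − 0.108654 = 0.866652
Ratio = 0.046730 / 0.866652 = 0.053920

0.0539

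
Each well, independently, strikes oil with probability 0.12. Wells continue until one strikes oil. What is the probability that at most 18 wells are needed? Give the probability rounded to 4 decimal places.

0.8998

Y = number of wells to the first success; geometric, p = 0.12.
P(Y ≤ 18) = 1 − (1−p)^18 = 1 − 0.100159 = 0.899841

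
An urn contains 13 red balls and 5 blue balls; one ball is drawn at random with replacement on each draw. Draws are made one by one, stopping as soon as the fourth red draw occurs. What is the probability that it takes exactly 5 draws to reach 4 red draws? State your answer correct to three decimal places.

Y = trial on which the fourth success occurs; negative binomial, r=4, p=0.722222.
P(Y=5) = C(4,3) · p^4 · (1−p)^1
= 4 · 0.27207 · 0.27778 = 0.30230

0.302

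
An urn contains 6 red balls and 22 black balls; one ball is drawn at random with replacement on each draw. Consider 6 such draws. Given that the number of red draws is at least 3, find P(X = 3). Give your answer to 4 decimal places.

0.8144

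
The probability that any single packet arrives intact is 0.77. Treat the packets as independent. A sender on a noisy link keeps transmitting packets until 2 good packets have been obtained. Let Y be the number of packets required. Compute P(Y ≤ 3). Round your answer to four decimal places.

Finishing within 3 packets ⇔ at least 2 successes in the first 3. With X ~ Binomial(3, 0.77), P(Y ≤ 3) = 1 − P(X ≤ 1).
  k=0: C(3,0)·0.77^0·0.23^3 = 0.012167
  k=1: C(3,1)·0.77^1·0.23^2 = 0.122199
1 − 0.134366 = 0.865634

0.8656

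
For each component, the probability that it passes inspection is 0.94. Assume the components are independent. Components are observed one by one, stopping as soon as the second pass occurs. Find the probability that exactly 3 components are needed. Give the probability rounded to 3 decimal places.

Y = trial on which the second success occurs; negative binomial, r=2, p=0.94.
P(Y=3) = C(2,1) · p^2 · (1−p)^1
= 2 · 0.8836 · 0.06 = 0.10603

0.106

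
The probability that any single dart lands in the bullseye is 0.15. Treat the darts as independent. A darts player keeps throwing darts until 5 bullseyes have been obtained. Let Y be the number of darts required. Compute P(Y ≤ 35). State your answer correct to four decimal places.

0.6193

Finishing within 35 darts ⇔ at least 5 successes in the first 35. With X ~ Binomial(35, 0.15), P(Y ≤ 35) = 1 − P(X ≤ 4).
  k=0: C(35,0)·0.15^0·0.85^35 = 0.003386
  k=1: C(35,1)·0.15^1·0.85^34 = 0.020912
  k=2: C(35,2)·0.15^2·0.85^33 = 0.062737
  k=3: C(35,3)·0.15^3·0.85^32 = 0.121784
  k=4: C(35,4)·0.15^4·0.85^31 = 0.171930
1 − 0.380749 = 0.619251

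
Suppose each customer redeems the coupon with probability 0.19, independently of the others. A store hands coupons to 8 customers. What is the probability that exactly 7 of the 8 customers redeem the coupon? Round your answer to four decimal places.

0.0001

X ~ Binomial(n=8, p=0.19).
P(X=7) = C(8,7) · p^7 · (1−p)^1
= 8 · 8.9387e-06 · 0.81 = 0.000058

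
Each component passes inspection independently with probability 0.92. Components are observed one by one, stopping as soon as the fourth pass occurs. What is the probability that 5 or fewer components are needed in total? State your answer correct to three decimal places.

Finishing within 5 components ⇔ at least 4 successes in the first 5. With X ~ Binomial(5, 0.92), P(Y ≤ 5) = 1 − P(X ≤ 3).
  k=0: C(5,0)·0.92^0·0.08^5 = 0.00000
  k=1: C(5,1)·0.92^1·0.08^4 = 0.00019
  k=2: C(5,2)·0.92^2·0.08^3 = 0.00433
  k=3: C(5,3)·0.92^3·0.08^2 = 0.04984
1 − 0.05436 = 0.94564

0.946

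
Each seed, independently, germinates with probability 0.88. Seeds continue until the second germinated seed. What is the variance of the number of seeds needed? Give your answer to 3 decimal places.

Y = total seeds until the second success; negative binomial with r=2, p=0.88.
Var(Y) = r(1−p)/p² = 2·0.12 / 0.88² = 0.30992

0.310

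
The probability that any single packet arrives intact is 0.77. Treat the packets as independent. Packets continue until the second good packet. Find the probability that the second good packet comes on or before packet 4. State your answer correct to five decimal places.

0.95973

Finishing within 4 packets ⇔ at least 2 successes in the first 4. With X ~ Binomial(4, 0.77), P(Y ≤ 4) = 1 − P(X ≤ 1).
  k=0: C(4,0)·0.77^0·0.23^4 = 0.0027984
  k=1: C(4,1)·0.77^1·0.23^3 = 0.0374744
1 − 0.0402728 = 0.9597272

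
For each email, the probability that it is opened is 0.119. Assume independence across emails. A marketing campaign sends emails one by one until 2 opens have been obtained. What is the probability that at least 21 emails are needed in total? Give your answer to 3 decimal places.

0.294

Needing more than 20 emails ⇔ fewer than 2 successes in the first 20. With X ~ Binomial(20, 0.119), P(Y > 20) = P(X ≤ 1).
  k=0: C(20,0)·0.119^0·0.881^20 = 0.07934
  k=1: C(20,1)·0.119^1·0.881^19 = 0.21435
P(X ≤ 1) = 0.29369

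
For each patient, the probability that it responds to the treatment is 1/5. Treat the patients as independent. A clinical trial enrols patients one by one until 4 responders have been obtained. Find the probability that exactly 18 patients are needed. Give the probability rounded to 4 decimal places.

0.0479

Y = trial on which the fourth success occurs; negative binomial, r=4, p=0.20.
P(Y=18) = C(17,3) · p^4 · (1−p)^14
= 680 · 0.0016 · 0.04398 = 0.047851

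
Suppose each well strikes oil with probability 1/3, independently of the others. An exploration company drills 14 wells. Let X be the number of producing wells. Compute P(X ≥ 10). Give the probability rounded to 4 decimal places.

0.0040

X ~ Binomial(14, 0.333333); P(X ≥ 10) = Σ C(14,k) p^k (1−p)^(14−k) over k:
  k=10: C(14,10)·0.333333^10·0.666667^4 = 0.003349
  k=11: C(14,11)·0.333333^11·0.666667^3 = 0.000609
  k=12: C(14,12)·0.333333^12·0.666667^2 = 0.000076
  k=13: C(14,13)·0.333333^13·0.666667^1 = 0.000006
  k=14: C(14,14)·0.333333^14·0.666667^0 = 0.000000
Total = 0.004040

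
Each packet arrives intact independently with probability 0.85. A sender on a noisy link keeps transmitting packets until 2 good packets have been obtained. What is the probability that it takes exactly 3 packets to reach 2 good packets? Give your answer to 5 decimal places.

Y = trial on which the second success occurs; negative binomial, r=2, p=0.85.
P(Y=3) = C(2,1) · p^2 · (1−p)^1
= 2 · 0.7225 · 0.15 = 0.2167500

0.21675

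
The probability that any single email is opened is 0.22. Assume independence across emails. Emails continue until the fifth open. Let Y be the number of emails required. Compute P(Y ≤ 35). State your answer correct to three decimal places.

0.910

Finishing within 35 emails ⇔ at least 5 successes in the first 35. With X ~ Binomial(35, 0.22), P(Y ≤ 35) = 1 − P(X ≤ 4).
  k=0: C(35,0)·0.22^0·0.78^35 = 0.00017
  k=1: C(35,1)·0.22^1·0.78^34 = 0.00165
  k=2: C(35,2)·0.22^2·0.78^33 = 0.00792
  k=3: C(35,3)·0.22^3·0.78^32 = 0.02456
  k=4: C(35,4)·0.22^4·0.78^31 = 0.05541
1 − 0.08971 = 0.91029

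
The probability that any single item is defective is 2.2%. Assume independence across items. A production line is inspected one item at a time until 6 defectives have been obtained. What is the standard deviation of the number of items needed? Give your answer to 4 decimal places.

110.1089

Y = total items until the sixth success; negative binomial with r=6, p=0.022.
SD(Y) = √[r(1−p)/p²] = √(12123.966942) = 110.108887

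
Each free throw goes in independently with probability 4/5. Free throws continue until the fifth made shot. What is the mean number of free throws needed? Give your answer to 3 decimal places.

6.250

Y = total free throws until the fifth success; negative binomial with r=5, p=0.80.
E[Y] = r / p = 5 / 0.80 = 6.25000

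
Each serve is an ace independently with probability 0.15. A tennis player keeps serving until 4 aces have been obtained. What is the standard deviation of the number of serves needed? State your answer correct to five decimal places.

12.29273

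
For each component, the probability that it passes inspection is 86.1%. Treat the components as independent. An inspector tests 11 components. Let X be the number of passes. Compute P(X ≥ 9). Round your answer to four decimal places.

X ~ Binomial(11, 0.861); P(X ≥ 9) = Σ C(11,k) p^k (1−p)^(11−k) over k:
  k=9: C(11,9)·0.861^9·0.139^2 = 0.276325
  k=10: C(11,10)·0.861^10·0.139^1 = 0.342325
  k=11: C(11,11)·0.861^11·0.139^0 = 0.192768
Total = 0.811418

0.8114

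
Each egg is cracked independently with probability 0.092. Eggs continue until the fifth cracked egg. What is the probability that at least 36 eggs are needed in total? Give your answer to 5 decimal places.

Needing more than 35 eggs ⇔ fewer than 5 successes in the first 35. With X ~ Binomial(35, 0.092), P(Y > 35) = P(X ≤ 4).
  k=0: C(35,0)·0.092^0·0.908^35 = 0.0341197
  k=1: C(35,1)·0.092^1·0.908^34 = 0.1209970
  k=2: C(35,2)·0.092^2·0.908^33 = 0.2084134
  k=3: C(35,3)·0.092^3·0.908^32 = 0.2322845
  k=4: C(35,4)·0.092^4·0.908^31 = 0.1882835
P(X ≤ 4) = 0.7840981

0.78410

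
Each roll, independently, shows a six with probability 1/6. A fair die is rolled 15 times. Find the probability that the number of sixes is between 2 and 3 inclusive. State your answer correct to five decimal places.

0.50886

X ~ Binomial(15, 0.166667); P(2 ≤ X ≤ 3) = Σ C(15,k) p^k (1−p)^(15−k) over k:
  k=2: C(15,2)·0.166667^2·0.833333^13 = 0.2726030
  k=3: C(15,3)·0.166667^3·0.833333^12 = 0.2362559
Total = 0.5088589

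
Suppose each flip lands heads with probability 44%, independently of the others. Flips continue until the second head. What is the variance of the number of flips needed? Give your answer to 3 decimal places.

Y = total flips until the second success; negative binomial with r=2, p=0.44.
Var(Y) = r(1−p)/p² = 2·0.56 / 0.44² = 5.78512

5.785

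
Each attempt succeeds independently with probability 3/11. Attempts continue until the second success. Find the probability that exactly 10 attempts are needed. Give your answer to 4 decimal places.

0.0524

Y = trial on which the second success occurs; negative binomial, r=2, p=0.272727.
P(Y=10) = C(9,1) · p^2 · (1−p)^8
= 9 · 0.07438 · 0.078267 = 0.052394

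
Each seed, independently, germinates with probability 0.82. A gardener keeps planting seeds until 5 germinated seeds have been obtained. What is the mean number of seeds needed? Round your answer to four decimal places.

6.0976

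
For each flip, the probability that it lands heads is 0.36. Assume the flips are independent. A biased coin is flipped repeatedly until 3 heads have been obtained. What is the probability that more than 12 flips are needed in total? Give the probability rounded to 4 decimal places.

Needing more than 12 flips ⇔ fewer than 3 successes in the first 12. With X ~ Binomial(12, 0.36), P(Y > 12) = P(X ≤ 2).
  k=0: C(12,0)·0.36^0·0.64^12 = 0.004722
  k=1: C(12,1)·0.36^1·0.64^11 = 0.031876
  k=2: C(12,2)·0.36^2·0.64^10 = 0.098616
P(X ≤ 2) = 0.135215

0.1352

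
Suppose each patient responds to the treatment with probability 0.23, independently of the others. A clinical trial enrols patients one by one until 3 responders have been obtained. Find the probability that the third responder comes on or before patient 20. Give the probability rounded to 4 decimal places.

0.8716

Finishing within 20 patients ⇔ at least 3 successes in the first 20. With X ~ Binomial(20, 0.23), P(Y ≤ 20) = 1 − P(X ≤ 2).
  k=0: C(20,0)·0.23^0·0.77^20 = 0.005368
  k=1: C(20,1)·0.23^1·0.77^19 = 0.032069
  k=2: C(20,2)·0.23^2·0.77^18 = 0.091000
1 − 0.128437 = 0.871563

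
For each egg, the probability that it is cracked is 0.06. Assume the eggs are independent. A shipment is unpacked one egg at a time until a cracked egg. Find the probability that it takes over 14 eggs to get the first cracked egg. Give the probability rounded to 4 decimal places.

0.4205

Y = number of eggs to the first success; geometric, p = 0.06.
P(Y > 14) = P(first 14 all fail) = (1−p)^14 = 0.420523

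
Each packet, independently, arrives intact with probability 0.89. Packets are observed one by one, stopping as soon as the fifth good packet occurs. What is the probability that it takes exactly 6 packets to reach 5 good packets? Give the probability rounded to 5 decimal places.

0.30712

Y = trial on which the fifth success occurs; negative binomial, r=5, p=0.89.
P(Y=6) = C(5,4) · p^5 · (1−p)^1
= 5 · 0.55841 · 0.11 = 0.3071233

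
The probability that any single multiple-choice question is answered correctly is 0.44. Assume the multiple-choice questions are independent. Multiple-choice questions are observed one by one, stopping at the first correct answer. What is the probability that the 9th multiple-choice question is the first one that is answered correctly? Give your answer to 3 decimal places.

0.004

Geometric (trials to first success), p = 0.44.
P(Y = 9) = (1−p)^8 · p = 0.0096717 · 0.44 = 0.00426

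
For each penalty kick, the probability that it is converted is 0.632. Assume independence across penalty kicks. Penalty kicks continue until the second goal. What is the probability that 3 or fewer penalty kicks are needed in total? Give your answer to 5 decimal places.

0.69340

Finishing within 3 penalty kicks ⇔ at least 2 successes in the first 3. With X ~ Binomial(3, 0.632), P(Y ≤ 3) = 1 − P(X ≤ 1).
  k=0: C(3,0)·0.632^0·0.368^3 = 0.0498360
  k=1: C(3,1)·0.632^1·0.368^2 = 0.2567639
1 − 0.3065999 = 0.6934001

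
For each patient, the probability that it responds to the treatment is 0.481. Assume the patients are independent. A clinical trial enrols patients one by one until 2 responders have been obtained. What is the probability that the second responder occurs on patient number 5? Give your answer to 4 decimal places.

0.1294

Y = trial on which the second success occurs; negative binomial, r=2, p=0.481.
P(Y=5) = C(4,1) · p^2 · (1−p)^3
= 4 · 0.23136 · 0.1398 = 0.129376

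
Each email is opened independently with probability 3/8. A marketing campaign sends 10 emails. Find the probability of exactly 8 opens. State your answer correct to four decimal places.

0.0069

X ~ Binomial(n=10, p=0.375).
P(X=8) = C(10,8) · p^8 · (1−p)^2
= 45 · 0.00039107 · 0.39062 = 0.006874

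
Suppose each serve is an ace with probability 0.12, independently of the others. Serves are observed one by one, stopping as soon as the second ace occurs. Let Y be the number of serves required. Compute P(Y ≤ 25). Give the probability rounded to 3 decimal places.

0.820

Finishing within 25 serves ⇔ at least 2 successes in the first 25. With X ~ Binomial(25, 0.12), P(Y ≤ 25) = 1 − P(X ≤ 1).
  k=0: C(25,0)·0.12^0·0.88^25 = 0.04093
  k=1: C(25,1)·0.12^1·0.88^24 = 0.13954
1 − 0.18047 = 0.81953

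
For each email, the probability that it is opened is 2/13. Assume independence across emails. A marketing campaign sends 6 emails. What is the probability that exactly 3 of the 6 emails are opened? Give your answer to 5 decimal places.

0.04412

X ~ Binomial(n=6, p=0.153846).
P(X=3) = C(6,3) · p^3 · (1−p)^3
= 20 · 0.0036413 · 0.60583 = 0.0441202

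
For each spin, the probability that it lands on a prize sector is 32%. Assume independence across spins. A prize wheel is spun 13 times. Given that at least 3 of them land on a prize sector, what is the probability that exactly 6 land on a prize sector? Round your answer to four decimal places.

X ~ Binomial(13, 0.32). Want P(X=6 | X≥3) = P(X=6) / P(X≥3).
P(X=6) = C(13,6)·0.32^6·0.68^7 = 0.123874
P(X≥3) = 1 − 0.006647 − 0.040663 − 0.114813 = 0.837877
Ratio = 0.123874 / 0.837877 = 0.147843

0.1478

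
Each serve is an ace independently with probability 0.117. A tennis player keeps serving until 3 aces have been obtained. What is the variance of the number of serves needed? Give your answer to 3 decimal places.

Y = total serves until the third success; negative binomial with r=3, p=0.117.
Var(Y) = r(1−p)/p² = 3·0.883 / 0.117² = 193.51304

193.513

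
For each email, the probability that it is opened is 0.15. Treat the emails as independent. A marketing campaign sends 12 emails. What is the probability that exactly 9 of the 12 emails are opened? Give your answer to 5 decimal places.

X ~ Binomial(n=12, p=0.15).
P(X=9) = C(12,9) · p^9 · (1−p)^3
= 220 · 3.8443e-08 · 0.61413 = 0.0000052

0.00001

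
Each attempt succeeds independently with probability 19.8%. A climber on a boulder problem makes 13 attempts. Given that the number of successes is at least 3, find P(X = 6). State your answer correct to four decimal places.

0.0449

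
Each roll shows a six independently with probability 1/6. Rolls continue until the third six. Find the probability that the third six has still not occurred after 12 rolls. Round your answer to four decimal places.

0.6774

Needing more than 12 rolls ⇔ fewer than 3 successes in the first 12. With X ~ Binomial(12, 0.166667), P(Y > 12) = P(X ≤ 2).
  k=0: C(12,0)·0.166667^0·0.833333^12 = 0.112157
  k=1: C(12,1)·0.166667^1·0.833333^11 = 0.269176
  k=2: C(12,2)·0.166667^2·0.833333^10 = 0.296094
P(X ≤ 2) = 0.677426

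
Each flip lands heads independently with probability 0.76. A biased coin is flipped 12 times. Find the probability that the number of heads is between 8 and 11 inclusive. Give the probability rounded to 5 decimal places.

0.82517

X ~ Binomial(12, 0.76); P(8 ≤ X ≤ 11) = Σ C(12,k) p^k (1−p)^(12−k) over k:
  k=8: C(12,8)·0.76^8·0.24^4 = 0.1827927
  k=9: C(12,9)·0.76^9·0.24^3 = 0.2572638
  k=10: C(12,10)·0.76^10·0.24^2 = 0.2444006
  k=11: C(12,11)·0.76^11·0.24^1 = 0.1407155
Total = 0.8251727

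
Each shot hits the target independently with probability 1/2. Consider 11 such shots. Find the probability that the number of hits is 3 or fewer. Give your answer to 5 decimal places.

X ~ Binomial(11, 0.50); P(X ≤ 3) = Σ C(11,k) p^k (1−p)^(11−k) over k:
  k=0: C(11,0)·0.50^0·0.50^11 = 0.0004883
  k=1: C(11,1)·0.50^1·0.50^10 = 0.0053711
  k=2: C(11,2)·0.50^2·0.50^9 = 0.0268555
  k=3: C(11,3)·0.50^3·0.50^8 = 0.0805664
Total = 0.1132812

0.11328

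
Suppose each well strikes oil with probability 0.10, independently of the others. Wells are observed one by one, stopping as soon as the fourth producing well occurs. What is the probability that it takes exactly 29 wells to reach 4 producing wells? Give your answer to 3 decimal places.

Y = trial on which the fourth success occurs; negative binomial, r=4, p=0.10.
P(Y=29) = C(28,3) · p^4 · (1−p)^25
= 3276 · 0.0001 · 0.07179 = 0.02352

0.024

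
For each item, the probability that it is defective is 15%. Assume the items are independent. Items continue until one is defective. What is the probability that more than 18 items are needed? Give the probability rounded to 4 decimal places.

0.0536

Y = number of items to the first success; geometric, p = 0.15.
P(Y > 18) = P(first 18 all fail) = (1−p)^18 = 0.053646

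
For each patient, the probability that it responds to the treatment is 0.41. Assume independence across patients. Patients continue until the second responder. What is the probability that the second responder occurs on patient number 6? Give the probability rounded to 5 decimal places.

Y = trial on which the second success occurs; negative binomial, r=2, p=0.41.
P(Y=6) = C(5,1) · p^2 · (1−p)^4
= 5 · 0.1681 · 0.12117 = 0.1018464

0.10185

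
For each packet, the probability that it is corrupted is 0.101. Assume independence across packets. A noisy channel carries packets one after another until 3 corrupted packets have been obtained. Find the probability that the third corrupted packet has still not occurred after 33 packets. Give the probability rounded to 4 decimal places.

Needing more than 33 packets ⇔ fewer than 3 successes in the first 33. With X ~ Binomial(33, 0.101), P(Y > 33) = P(X ≤ 2).
  k=0: C(33,0)·0.101^0·0.899^33 = 0.029790
  k=1: C(33,1)·0.101^1·0.899^32 = 0.110445
  k=2: C(33,2)·0.101^2·0.899^31 = 0.198530
P(X ≤ 2) = 0.338765

0.3388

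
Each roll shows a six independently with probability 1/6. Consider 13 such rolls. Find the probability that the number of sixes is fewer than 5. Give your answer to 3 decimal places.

0.949

X ~ Binomial(13, 0.166667); P(X ≤ 4) = Σ C(13,k) p^k (1−p)^(13−k) over k:
  k=0: C(13,0)·0.166667^0·0.833333^13 = 0.09346
  k=1: C(13,1)·0.166667^1·0.833333^12 = 0.24301
  k=2: C(13,2)·0.166667^2·0.833333^11 = 0.29161
  k=3: C(13,3)·0.166667^3·0.833333^10 = 0.21385
  k=4: C(13,4)·0.166667^4·0.833333^9 = 0.10692
Total = 0.94885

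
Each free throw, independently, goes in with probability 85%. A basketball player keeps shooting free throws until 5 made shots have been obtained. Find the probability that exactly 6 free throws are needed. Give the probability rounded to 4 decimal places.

0.3328

Y = trial on which the fifth success occurs; negative binomial, r=5, p=0.85.
P(Y=6) = C(5,4) · p^5 · (1−p)^1
= 5 · 0.44371 · 0.15 = 0.332779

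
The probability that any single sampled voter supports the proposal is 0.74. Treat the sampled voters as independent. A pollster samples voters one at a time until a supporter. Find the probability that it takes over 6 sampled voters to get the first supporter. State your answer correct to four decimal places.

0.0003

Y = number of sampled voters to the first success; geometric, p = 0.74.
P(Y > 6) = P(first 6 all fail) = (1−p)^6 = 0.000309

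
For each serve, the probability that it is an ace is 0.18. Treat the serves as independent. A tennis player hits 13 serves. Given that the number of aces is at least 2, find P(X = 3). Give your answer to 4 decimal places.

0.3238

X ~ Binomial(13, 0.18). Want P(X=3 | X≥2) = P(X=3) / P(X≥2).
P(X=3) = C(13,3)·0.18^3·0.82^10 = 0.229257
P(X≥2) = 1 − 0.075784 − 0.216263 = 0.707953
Ratio = 0.229257 / 0.707953 = 0.323831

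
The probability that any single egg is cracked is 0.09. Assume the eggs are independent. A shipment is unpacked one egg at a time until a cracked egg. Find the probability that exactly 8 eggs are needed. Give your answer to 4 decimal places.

0.0465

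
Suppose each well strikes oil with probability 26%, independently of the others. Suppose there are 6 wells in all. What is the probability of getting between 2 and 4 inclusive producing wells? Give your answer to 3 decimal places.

X ~ Binomial(6, 0.26); P(2 ≤ X ≤ 4) = Σ C(6,k) p^k (1−p)^(6−k) over k:
  k=2: C(6,2)·0.26^2·0.74^4 = 0.30406
  k=3: C(6,3)·0.26^3·0.74^3 = 0.14244
  k=4: C(6,4)·0.26^4·0.74^2 = 0.03754
Total = 0.48404

0.484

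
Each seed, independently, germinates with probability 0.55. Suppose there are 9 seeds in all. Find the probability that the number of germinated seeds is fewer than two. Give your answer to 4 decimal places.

0.0091

X ~ Binomial(9, 0.55); P(X ≤ 1) = Σ C(9,k) p^k (1−p)^(9−k) over k:
  k=0: C(9,0)·0.55^0·0.45^9 = 0.000757
  k=1: C(9,1)·0.55^1·0.45^8 = 0.008323
Total = 0.009080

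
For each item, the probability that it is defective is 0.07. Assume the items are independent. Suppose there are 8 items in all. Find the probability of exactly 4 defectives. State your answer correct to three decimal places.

0.001

X ~ Binomial(n=8, p=0.07).
P(X=4) = C(8,4) · p^4 · (1−p)^4
= 70 · 2.401e-05 · 0.74805 = 0.00126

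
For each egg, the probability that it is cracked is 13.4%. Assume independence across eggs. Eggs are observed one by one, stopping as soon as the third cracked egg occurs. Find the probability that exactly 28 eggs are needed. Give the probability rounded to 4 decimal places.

0.0232

Y = trial on which the third success occurs; negative binomial, r=3, p=0.134.
P(Y=28) = C(27,2) · p^3 · (1−p)^25
= 351 · 0.0024061 · 0.027412 = 0.023151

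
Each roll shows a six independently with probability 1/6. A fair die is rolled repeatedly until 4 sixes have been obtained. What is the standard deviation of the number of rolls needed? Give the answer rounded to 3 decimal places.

10.954

Y = total rolls until the fourth success; negative binomial with r=4, p=0.166667.
SD(Y) = √[r(1−p)/p²] = √(120.00000) = 10.95445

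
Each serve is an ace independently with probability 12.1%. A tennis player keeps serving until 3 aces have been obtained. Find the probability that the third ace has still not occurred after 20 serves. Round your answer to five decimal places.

0.55753

Needing more than 20 serves ⇔ fewer than 3 successes in the first 20. With X ~ Binomial(20, 0.121), P(Y > 20) = P(X ≤ 2).
  k=0: C(20,0)·0.121^0·0.879^20 = 0.0758189
  k=1: C(20,1)·0.121^1·0.879^19 = 0.2087392
  k=2: C(20,2)·0.121^2·0.879^18 = 0.2729758
P(X ≤ 2) = 0.5575339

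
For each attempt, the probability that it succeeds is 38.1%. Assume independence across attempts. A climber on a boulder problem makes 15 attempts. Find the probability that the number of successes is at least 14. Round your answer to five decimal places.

X ~ Binomial(15, 0.381); P(X ≥ 14) = Σ C(15,k) p^k (1−p)^(15−k) over k:
  k=14: C(15,14)·0.381^14·0.619^1 = 0.0000126
  k=15: C(15,15)·0.381^15·0.619^0 = 0.0000005
Total = 0.0000131

0.00001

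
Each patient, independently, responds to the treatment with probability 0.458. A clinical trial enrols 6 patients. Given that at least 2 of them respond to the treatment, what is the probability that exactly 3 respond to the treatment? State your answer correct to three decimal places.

0.362

X ~ Binomial(6, 0.458). Want P(X=3 | X≥2) = P(X=3) / P(X≥2).
P(X=3) = C(6,3)·0.458^3·0.542^3 = 0.30593
P(X≥2) = 1 − 0.02535 − 0.12853 = 0.84612
Ratio = 0.30593 / 0.84612 = 0.36157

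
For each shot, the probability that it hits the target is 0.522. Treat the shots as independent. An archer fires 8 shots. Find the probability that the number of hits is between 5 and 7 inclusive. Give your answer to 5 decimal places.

X ~ Binomial(8, 0.522); P(5 ≤ X ≤ 7) = Σ C(8,k) p^k (1−p)^(8−k) over k:
  k=5: C(8,5)·0.522^5·0.478^3 = 0.2370414
  k=6: C(8,6)·0.522^6·0.478^2 = 0.1294306
  k=7: C(8,7)·0.522^7·0.478^1 = 0.0403842
Total = 0.4068562

0.40686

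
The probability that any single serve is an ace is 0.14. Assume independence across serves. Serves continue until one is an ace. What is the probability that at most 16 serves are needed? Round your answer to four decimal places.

0.9105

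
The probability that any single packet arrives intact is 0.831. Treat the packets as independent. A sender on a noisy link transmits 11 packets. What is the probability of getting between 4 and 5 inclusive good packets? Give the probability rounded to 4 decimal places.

0.0049

X ~ Binomial(11, 0.831); P(4 ≤ X ≤ 5) = Σ C(11,k) p^k (1−p)^(11−k) over k:
  k=4: C(11,4)·0.831^4·0.169^7 = 0.000620
  k=5: C(11,5)·0.831^5·0.169^6 = 0.004265
Total = 0.004885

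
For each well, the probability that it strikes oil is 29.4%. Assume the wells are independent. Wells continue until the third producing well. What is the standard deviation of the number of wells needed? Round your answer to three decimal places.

4.950

Y = total wells until the third success; negative binomial with r=3, p=0.294.
SD(Y) = √[r(1−p)/p²] = √(24.50368) = 4.95012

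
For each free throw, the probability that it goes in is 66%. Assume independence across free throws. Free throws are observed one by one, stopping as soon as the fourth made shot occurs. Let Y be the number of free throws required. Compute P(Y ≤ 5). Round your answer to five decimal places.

0.44780

Finishing within 5 free throws ⇔ at least 4 successes in the first 5. With X ~ Binomial(5, 0.66), P(Y ≤ 5) = 1 − P(X ≤ 3).
  k=0: C(5,0)·0.66^0·0.34^5 = 0.0045435
  k=1: C(5,1)·0.66^1·0.34^4 = 0.0440991
  k=2: C(5,2)·0.66^2·0.34^3 = 0.1712082
  k=3: C(5,3)·0.66^3·0.34^2 = 0.3323454
1 − 0.5521962 = 0.4478038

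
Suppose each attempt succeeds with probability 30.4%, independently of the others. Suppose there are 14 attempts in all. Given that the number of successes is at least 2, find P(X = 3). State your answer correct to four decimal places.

X ~ Binomial(14, 0.304). Want P(X=3 | X≥2) = P(X=3) / P(X≥2).
P(X=3) = C(14,3)·0.304^3·0.696^11 = 0.189856
P(X≥2) = 1 − 0.006259 − 0.038276 = 0.955465
Ratio = 0.189856 / 0.955465 = 0.198705

0.1987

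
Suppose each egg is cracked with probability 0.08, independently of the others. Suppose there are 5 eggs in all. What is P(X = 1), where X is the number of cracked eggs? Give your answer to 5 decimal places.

X ~ Binomial(n=5, p=0.08).
P(X=1) = C(5,1) · p^1 · (1−p)^4
= 5 · 0.08 · 0.71639 = 0.2865572

0.28656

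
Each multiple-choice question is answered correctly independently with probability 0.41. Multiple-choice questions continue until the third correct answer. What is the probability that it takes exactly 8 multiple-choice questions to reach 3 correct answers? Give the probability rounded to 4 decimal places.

0.1035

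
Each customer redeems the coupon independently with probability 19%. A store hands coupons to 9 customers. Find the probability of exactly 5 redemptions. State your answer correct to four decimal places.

0.0134

X ~ Binomial(n=9, p=0.19).
P(X=5) = C(9,5) · p^5 · (1−p)^4
= 126 · 0.00024761 · 0.43047 = 0.013430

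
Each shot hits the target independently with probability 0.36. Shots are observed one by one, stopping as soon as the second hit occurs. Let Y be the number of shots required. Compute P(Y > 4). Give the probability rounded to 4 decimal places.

0.5453

Needing more than 4 shots ⇔ fewer than 2 successes in the first 4. With X ~ Binomial(4, 0.36), P(Y > 4) = P(X ≤ 1).
  k=0: C(4,0)·0.36^0·0.64^4 = 0.167772
  k=1: C(4,1)·0.36^1·0.64^3 = 0.377487
P(X ≤ 1) = 0.545260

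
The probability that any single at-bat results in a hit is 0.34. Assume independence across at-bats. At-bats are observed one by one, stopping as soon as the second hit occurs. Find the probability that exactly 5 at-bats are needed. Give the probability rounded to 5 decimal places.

Y = trial on which the second success occurs; negative binomial, r=2, p=0.34.
P(Y=5) = C(4,1) · p^2 · (1−p)^3
= 4 · 0.1156 · 0.2875 = 0.1329382

0.13294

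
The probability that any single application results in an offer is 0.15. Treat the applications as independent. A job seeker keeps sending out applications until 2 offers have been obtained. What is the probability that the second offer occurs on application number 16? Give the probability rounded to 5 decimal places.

0.03468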